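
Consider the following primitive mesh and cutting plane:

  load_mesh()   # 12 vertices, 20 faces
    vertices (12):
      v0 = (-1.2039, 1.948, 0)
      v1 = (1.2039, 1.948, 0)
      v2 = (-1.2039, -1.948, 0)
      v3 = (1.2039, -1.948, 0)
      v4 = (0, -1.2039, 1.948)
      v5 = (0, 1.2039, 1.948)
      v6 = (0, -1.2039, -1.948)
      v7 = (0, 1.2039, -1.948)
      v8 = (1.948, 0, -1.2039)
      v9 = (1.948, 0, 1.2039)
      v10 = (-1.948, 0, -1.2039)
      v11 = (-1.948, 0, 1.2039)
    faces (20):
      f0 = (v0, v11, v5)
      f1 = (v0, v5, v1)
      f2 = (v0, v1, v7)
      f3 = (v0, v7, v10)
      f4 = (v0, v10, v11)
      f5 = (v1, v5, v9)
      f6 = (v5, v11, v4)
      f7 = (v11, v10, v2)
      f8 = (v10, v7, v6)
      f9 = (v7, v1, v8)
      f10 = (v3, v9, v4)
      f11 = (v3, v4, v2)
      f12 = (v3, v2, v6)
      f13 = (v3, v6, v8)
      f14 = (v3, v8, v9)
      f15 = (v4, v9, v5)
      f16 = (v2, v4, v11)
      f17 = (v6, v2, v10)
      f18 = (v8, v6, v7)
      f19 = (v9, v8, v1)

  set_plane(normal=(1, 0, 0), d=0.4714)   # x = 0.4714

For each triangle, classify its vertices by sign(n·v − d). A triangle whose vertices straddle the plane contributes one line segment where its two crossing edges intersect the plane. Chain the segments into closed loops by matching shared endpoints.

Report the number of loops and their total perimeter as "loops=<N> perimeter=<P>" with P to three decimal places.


Straddling triangles (10 of 20):
  (v0,v5,v1) [--+] → (0.4714, 1.49526, 1.18524)–(0.4714, 1.948, 0)  len=1.2688
  (v0,v1,v7) [-+-] → (0.4714, 1.948, 0)–(0.4714, 1.49526, -1.18524)  len=1.2688
  (v1,v5,v9) [+-+] → (0.4714, 1.49526, 1.18524)–(0.4714, 0.912566, 1.76793)  len=0.8241
  (v7,v1,v8) [-++] → (0.4714, 1.49526, -1.18524)–(0.4714, 0.912566, -1.76793)  len=0.8241
  (v3,v9,v4) [++-] → (0.4714, -0.912566, 1.76793)–(0.4714, -1.49526, 1.18524)  len=0.8241
  (v3,v4,v2) [+--] → (0.4714, -1.49526, 1.18524)–(0.4714, -1.948, 0)  len=1.2688
  (v3,v2,v6) [+--] → (0.4714, -1.948, 0)–(0.4714, -1.49526, -1.18524)  len=1.2688
  (v3,v6,v8) [+-+] → (0.4714, -1.49526, -1.18524)–(0.4714, -0.912566, -1.76793)  len=0.8241
  (v4,v9,v5) [-+-] → (0.4714, -0.912566, 1.76793)–(0.4714, 0.912566, 1.76793)  len=1.8251
  (v8,v6,v7) [+--] → (0.4714, -0.912566, -1.76793)–(0.4714, 0.912566, -1.76793)  len=1.8251

Chained into 1 loop(s):
  loop 1: 10 segments, perimeter = 12.0215
Total perimeter = 12.022

loops=1 perimeter=12.022


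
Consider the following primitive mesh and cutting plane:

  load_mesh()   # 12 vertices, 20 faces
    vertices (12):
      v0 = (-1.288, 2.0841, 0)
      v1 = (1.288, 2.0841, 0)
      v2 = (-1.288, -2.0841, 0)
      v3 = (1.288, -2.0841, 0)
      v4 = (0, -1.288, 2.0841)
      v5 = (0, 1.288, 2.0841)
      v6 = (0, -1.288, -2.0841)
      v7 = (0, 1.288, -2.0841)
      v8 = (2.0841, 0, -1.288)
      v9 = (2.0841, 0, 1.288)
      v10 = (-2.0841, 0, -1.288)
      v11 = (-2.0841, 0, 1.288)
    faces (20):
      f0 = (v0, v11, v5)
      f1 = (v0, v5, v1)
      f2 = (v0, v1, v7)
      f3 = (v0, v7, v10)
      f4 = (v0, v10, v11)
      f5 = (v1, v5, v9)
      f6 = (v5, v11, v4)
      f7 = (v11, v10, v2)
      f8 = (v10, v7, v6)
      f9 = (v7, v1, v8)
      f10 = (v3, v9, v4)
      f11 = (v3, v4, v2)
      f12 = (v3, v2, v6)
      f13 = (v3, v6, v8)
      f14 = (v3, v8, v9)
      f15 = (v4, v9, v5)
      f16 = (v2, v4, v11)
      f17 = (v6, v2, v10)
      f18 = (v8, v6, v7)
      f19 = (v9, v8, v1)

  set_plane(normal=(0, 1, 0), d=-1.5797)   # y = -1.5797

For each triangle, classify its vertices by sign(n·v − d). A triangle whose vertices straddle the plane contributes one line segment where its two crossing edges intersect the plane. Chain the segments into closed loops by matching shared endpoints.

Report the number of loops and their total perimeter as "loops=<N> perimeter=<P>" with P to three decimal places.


Straddling triangles (8 of 20):
  (v11,v10,v2) [++-] → (-1.48067, -1.5797, -0.311726)–(-1.48067, -1.5797, 0.311726)  len=0.6235
  (v3,v9,v4) [-++] → (1.48067, -1.5797, 0.311726)–(0.471938, -1.5797, 1.32046)  len=1.4266
  (v3,v4,v2) [-+-] → (0.471938, -1.5797, 1.32046)–(-0.471938, -1.5797, 1.32046)  len=0.9439
  (v3,v2,v6) [--+] → (-0.471938, -1.5797, -1.32046)–(0.471938, -1.5797, -1.32046)  len=0.9439
  (v3,v6,v8) [-++] → (0.471938, -1.5797, -1.32046)–(1.48067, -1.5797, -0.311726)  len=1.4266
  (v3,v8,v9) [-++] → (1.48067, -1.5797, -0.311726)–(1.48067, -1.5797, 0.311726)  len=0.6235
  (v2,v4,v11) [-++] → (-0.471938, -1.5797, 1.32046)–(-1.48067, -1.5797, 0.311726)  len=1.4266
  (v6,v2,v10) [+-+] → (-0.471938, -1.5797, -1.32046)–(-1.48067, -1.5797, -0.311726)  len=1.4266

Chained into 1 loop(s):
  loop 1: 8 segments, perimeter = 8.8409
Total perimeter = 8.841

loops=1 perimeter=8.841


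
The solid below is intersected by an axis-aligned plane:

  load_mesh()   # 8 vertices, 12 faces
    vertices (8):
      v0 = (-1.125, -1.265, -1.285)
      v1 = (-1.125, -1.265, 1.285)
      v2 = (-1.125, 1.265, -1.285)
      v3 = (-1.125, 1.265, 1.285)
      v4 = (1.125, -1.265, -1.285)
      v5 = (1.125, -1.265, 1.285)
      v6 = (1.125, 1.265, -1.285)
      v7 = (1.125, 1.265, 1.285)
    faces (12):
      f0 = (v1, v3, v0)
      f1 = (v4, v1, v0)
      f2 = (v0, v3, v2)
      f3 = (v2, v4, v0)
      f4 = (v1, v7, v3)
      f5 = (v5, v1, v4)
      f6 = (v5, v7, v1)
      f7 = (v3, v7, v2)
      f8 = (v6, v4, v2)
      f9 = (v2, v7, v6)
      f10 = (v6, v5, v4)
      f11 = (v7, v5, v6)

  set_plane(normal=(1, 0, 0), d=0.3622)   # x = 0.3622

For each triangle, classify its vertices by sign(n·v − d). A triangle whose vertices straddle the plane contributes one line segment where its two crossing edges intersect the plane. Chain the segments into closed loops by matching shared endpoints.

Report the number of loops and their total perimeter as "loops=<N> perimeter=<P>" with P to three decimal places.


loops=1 perimeter=10.200

Straddling triangles (8 of 12):
  (v4,v1,v0) [+--] → (0.3622, -1.265, -0.413713)–(0.3622, -1.265, -1.285)  len=0.8713
  (v2,v4,v0) [-+-] → (0.3622, -0.407274, -1.285)–(0.3622, -1.265, -1.285)  len=0.8577
  (v1,v7,v3) [-+-] → (0.3622, 0.407274, 1.285)–(0.3622, 1.265, 1.285)  len=0.8577
  (v5,v1,v4) [+-+] → (0.3622, -1.265, 1.285)–(0.3622, -1.265, -0.413713)  len=1.6987
  (v5,v7,v1) [++-] → (0.3622, 0.407274, 1.285)–(0.3622, -1.265, 1.285)  len=1.6723
  (v3,v7,v2) [-+-] → (0.3622, 1.265, 1.285)–(0.3622, 1.265, 0.413713)  len=0.8713
  (v6,v4,v2) [++-] → (0.3622, -0.407274, -1.285)–(0.3622, 1.265, -1.285)  len=1.6723
  (v2,v7,v6) [-++] → (0.3622, 1.265, 0.413713)–(0.3622, 1.265, -1.285)  len=1.6987

Chained into 1 loop(s):
  loop 1: 8 segments, perimeter = 10.2000
Total perimeter = 10.200


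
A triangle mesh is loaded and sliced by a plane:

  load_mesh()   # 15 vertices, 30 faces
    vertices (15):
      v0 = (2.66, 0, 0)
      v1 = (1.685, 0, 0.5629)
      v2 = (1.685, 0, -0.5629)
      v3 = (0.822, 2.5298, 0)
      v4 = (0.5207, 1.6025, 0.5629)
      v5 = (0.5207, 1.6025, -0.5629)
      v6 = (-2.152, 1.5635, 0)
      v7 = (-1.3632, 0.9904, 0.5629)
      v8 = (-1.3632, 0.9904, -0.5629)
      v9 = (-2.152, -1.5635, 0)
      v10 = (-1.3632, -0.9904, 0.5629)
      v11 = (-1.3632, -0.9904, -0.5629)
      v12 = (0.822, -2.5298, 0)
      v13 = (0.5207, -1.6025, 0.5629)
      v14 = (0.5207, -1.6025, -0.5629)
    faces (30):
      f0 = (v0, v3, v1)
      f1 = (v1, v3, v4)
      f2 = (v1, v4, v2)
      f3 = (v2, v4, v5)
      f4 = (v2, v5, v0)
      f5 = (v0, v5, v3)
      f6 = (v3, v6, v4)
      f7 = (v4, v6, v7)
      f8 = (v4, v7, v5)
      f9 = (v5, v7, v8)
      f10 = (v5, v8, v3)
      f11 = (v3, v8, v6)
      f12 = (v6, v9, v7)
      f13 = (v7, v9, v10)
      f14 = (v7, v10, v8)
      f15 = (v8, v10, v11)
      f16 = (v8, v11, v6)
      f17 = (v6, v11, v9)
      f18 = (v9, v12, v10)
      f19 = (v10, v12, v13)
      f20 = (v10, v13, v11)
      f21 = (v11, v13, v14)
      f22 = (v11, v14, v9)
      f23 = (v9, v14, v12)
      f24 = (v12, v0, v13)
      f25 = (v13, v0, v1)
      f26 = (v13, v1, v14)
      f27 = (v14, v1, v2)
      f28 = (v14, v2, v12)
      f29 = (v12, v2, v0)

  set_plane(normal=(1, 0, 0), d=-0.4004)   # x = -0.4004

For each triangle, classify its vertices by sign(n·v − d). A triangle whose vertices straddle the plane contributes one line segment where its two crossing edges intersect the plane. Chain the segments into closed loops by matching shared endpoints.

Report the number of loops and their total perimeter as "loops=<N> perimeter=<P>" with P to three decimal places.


loops=2 perimeter=6.261

Straddling triangles (12 of 30):
  (v3,v6,v4) [+-+] → (-0.4004, 2.13262, 0)–(-0.4004, 1.58906, 0.368906)  len=0.6569
  (v4,v6,v7) [+--] → (-0.4004, 1.58906, 0.368906)–(-0.4004, 1.30322, 0.5629)  len=0.3454
  (v4,v7,v5) [+-+] → (-0.4004, 1.30322, 0.5629)–(-0.4004, 1.30322, -0.0124598)  len=0.5754
  (v5,v7,v8) [+--] → (-0.4004, 1.30322, -0.0124598)–(-0.4004, 1.30322, -0.5629)  len=0.5504
  (v5,v8,v3) [+-+] → (-0.4004, 1.30322, -0.5629)–(-0.4004, 1.66866, -0.314886)  len=0.4416
  (v3,v8,v6) [+--] → (-0.4004, 1.66866, -0.314886)–(-0.4004, 2.13262, 0)  len=0.5607
  (v9,v12,v10) [-+-] → (-0.4004, -2.13262, 0)–(-0.4004, -1.66866, 0.314886)  len=0.5607
  (v10,v12,v13) [-++] → (-0.4004, -1.66866, 0.314886)–(-0.4004, -1.30322, 0.5629)  len=0.4416
  (v10,v13,v11) [-+-] → (-0.4004, -1.30322, 0.5629)–(-0.4004, -1.30322, 0.0124598)  len=0.5504
  (v11,v13,v14) [-++] → (-0.4004, -1.30322, 0.0124598)–(-0.4004, -1.30322, -0.5629)  len=0.5754
  (v11,v14,v9) [-+-] → (-0.4004, -1.30322, -0.5629)–(-0.4004, -1.58906, -0.368906)  len=0.3454
  (v9,v14,v12) [-++] → (-0.4004, -1.58906, -0.368906)–(-0.4004, -2.13262, 0)  len=0.6569

Chained into 2 loop(s):
  loop 1: 6 segments, perimeter = 3.1306
  loop 2: 6 segments, perimeter = 3.1306
Total perimeter = 6.261


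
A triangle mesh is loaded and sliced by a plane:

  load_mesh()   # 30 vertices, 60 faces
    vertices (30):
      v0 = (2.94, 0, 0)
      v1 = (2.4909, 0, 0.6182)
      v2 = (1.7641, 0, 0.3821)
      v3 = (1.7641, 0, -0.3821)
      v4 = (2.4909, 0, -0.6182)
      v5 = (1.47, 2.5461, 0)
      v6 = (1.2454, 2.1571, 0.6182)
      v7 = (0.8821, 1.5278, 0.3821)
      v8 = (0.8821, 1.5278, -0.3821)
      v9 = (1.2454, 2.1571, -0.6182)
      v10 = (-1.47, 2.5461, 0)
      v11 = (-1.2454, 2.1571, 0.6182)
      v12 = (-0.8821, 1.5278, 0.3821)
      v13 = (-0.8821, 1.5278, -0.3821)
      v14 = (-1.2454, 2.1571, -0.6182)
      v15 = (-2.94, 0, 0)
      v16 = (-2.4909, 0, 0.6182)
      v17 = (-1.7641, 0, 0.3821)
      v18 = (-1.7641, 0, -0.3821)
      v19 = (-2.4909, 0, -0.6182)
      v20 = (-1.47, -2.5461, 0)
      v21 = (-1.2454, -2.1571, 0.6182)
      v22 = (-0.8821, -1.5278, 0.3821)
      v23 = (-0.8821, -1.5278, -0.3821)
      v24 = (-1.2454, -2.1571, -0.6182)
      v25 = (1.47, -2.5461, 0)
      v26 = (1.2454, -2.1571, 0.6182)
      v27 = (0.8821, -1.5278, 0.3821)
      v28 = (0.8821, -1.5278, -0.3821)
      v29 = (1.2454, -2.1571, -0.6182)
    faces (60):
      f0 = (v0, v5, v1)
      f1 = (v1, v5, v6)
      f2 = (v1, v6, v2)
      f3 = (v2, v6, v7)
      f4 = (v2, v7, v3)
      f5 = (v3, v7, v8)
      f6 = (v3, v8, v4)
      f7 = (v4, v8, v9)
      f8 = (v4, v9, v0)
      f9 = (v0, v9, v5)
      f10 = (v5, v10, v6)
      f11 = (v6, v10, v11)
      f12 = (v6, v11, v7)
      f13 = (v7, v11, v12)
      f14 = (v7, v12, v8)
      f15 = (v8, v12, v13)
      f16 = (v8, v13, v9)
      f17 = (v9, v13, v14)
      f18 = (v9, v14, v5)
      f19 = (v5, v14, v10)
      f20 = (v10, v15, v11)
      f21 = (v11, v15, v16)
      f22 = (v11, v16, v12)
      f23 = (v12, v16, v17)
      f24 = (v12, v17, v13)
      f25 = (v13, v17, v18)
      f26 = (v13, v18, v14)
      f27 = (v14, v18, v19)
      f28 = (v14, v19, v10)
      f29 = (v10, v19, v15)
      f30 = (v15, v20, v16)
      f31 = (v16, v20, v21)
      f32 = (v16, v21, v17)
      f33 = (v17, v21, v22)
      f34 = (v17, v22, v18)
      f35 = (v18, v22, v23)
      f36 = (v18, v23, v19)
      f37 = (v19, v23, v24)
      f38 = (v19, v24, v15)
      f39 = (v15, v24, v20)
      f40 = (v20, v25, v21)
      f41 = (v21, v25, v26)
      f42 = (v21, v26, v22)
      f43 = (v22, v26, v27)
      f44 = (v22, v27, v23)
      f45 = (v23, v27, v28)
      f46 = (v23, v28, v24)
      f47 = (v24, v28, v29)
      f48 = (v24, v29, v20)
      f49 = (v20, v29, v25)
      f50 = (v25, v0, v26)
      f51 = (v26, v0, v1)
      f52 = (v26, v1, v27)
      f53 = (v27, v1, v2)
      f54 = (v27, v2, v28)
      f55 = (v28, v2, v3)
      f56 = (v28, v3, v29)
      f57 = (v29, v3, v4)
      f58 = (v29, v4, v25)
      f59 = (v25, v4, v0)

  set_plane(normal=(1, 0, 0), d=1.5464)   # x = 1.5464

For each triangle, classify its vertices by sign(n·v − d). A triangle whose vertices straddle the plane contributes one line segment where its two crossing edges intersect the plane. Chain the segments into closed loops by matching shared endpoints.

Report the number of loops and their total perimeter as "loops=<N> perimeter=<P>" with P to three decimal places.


loops=2 perimeter=10.626

Straddling triangles (20 of 60):
  (v0,v5,v1) [+-+] → (1.5464, 2.41377, 0)–(1.5464, 2.35556, 0.0462636)  len=0.0744
  (v1,v5,v6) [+--] → (1.5464, 2.35556, 0.0462636)–(1.5464, 1.63579, 0.6182)  len=0.9193
  (v1,v6,v2) [+-+] → (1.5464, 1.63579, 0.6182)–(1.5464, 0.905342, 0.481192)  len=0.7432
  (v2,v6,v7) [+--] → (1.5464, 0.905342, 0.481192)–(1.5464, 0.3771, 0.3821)  len=0.5375
  (v2,v7,v3) [+-+] → (1.5464, 0.3771, 0.3821)–(1.5464, 0.3771, -0.193476)  len=0.5756
  (v3,v7,v8) [+--] → (1.5464, 0.3771, -0.193476)–(1.5464, 0.3771, -0.3821)  len=0.1886
  (v3,v8,v4) [+-+] → (1.5464, 0.3771, -0.3821)–(1.5464, 0.896946, -0.47959)  len=0.5289
  (v4,v8,v9) [+--] → (1.5464, 0.896946, -0.47959)–(1.5464, 1.63579, -0.6182)  len=0.7517
  (v4,v9,v0) [+-+] → (1.5464, 1.63579, -0.6182)–(1.5464, 1.77395, -0.508393)  len=0.1765
  (v0,v9,v5) [+--] → (1.5464, 1.77395, -0.508393)–(1.5464, 2.41377, 0)  len=0.8172
  (v25,v0,v26) [-+-] → (1.5464, -2.41377, 0)–(1.5464, -1.77395, 0.508393)  len=0.8172
  (v26,v0,v1) [-++] → (1.5464, -1.77395, 0.508393)–(1.5464, -1.63579, 0.6182)  len=0.1765
  (v26,v1,v27) [-+-] → (1.5464, -1.63579, 0.6182)–(1.5464, -0.896946, 0.47959)  len=0.7517
  (v27,v1,v2) [-++] → (1.5464, -0.896946, 0.47959)–(1.5464, -0.3771, 0.3821)  len=0.5289
  (v27,v2,v28) [-+-] → (1.5464, -0.3771, 0.3821)–(1.5464, -0.3771, 0.193476)  len=0.1886
  (v28,v2,v3) [-++] → (1.5464, -0.3771, 0.193476)–(1.5464, -0.3771, -0.3821)  len=0.5756
  (v28,v3,v29) [-+-] → (1.5464, -0.3771, -0.3821)–(1.5464, -0.905342, -0.481192)  len=0.5375
  (v29,v3,v4) [-++] → (1.5464, -0.905342, -0.481192)–(1.5464, -1.63579, -0.6182)  len=0.7432
  (v29,v4,v25) [-+-] → (1.5464, -1.63579, -0.6182)–(1.5464, -2.35556, -0.0462636)  len=0.9193
  (v25,v4,v0) [-++] → (1.5464, -2.35556, -0.0462636)–(1.5464, -2.41377, 0)  len=0.0744

Chained into 2 loop(s):
  loop 1: 10 segments, perimeter = 5.3129
  loop 2: 10 segments, perimeter = 5.3129
Total perimeter = 10.626


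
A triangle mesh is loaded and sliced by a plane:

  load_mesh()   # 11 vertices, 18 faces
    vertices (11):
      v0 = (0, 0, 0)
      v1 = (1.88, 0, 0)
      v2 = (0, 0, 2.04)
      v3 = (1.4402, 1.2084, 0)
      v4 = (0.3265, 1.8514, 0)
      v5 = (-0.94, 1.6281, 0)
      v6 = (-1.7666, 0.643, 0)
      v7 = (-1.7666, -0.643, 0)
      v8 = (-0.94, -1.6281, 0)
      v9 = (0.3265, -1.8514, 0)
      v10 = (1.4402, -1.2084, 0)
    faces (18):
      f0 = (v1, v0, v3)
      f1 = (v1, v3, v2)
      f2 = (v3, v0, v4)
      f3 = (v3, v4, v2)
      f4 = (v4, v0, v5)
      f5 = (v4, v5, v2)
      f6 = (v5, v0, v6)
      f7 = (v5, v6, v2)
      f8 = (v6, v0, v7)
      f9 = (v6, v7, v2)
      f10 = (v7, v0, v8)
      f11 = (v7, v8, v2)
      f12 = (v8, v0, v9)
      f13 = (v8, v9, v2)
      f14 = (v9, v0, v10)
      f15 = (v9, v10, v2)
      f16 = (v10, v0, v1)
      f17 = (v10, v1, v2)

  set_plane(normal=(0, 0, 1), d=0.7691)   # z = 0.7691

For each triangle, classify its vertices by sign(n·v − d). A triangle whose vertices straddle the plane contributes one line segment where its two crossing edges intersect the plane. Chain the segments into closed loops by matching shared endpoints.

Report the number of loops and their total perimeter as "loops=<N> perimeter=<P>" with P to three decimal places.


Straddling triangles (9 of 18):
  (v1,v3,v2) [--+] → (0.89723, 0.752821, 0.7691)–(1.17122, 0, 0.7691)  len=0.8011
  (v3,v4,v2) [--+] → (0.203406, 1.1534, 0.7691)–(0.89723, 0.752821, 0.7691)  len=0.8012
  (v4,v5,v2) [--+] → (-0.585611, 1.01429, 0.7691)–(0.203406, 1.1534, 0.7691)  len=0.8012
  (v5,v6,v2) [--+] → (-1.10057, 0.400583, 0.7691)–(-0.585611, 1.01429, 0.7691)  len=0.8011
  (v6,v7,v2) [--+] → (-1.10057, -0.400583, 0.7691)–(-1.10057, 0.400583, 0.7691)  len=0.8012
  (v7,v8,v2) [--+] → (-0.585611, -1.01429, 0.7691)–(-1.10057, -0.400583, 0.7691)  len=0.8011
  (v8,v9,v2) [--+] → (0.203406, -1.1534, 0.7691)–(-0.585611, -1.01429, 0.7691)  len=0.8012
  (v9,v10,v2) [--+] → (0.89723, -0.752821, 0.7691)–(0.203406, -1.1534, 0.7691)  len=0.8012
  (v10,v1,v2) [--+] → (1.17122, 0, 0.7691)–(0.89723, -0.752821, 0.7691)  len=0.8011

Chained into 1 loop(s):
  loop 1: 9 segments, perimeter = 7.2104
Total perimeter = 7.210

loops=1 perimeter=7.210


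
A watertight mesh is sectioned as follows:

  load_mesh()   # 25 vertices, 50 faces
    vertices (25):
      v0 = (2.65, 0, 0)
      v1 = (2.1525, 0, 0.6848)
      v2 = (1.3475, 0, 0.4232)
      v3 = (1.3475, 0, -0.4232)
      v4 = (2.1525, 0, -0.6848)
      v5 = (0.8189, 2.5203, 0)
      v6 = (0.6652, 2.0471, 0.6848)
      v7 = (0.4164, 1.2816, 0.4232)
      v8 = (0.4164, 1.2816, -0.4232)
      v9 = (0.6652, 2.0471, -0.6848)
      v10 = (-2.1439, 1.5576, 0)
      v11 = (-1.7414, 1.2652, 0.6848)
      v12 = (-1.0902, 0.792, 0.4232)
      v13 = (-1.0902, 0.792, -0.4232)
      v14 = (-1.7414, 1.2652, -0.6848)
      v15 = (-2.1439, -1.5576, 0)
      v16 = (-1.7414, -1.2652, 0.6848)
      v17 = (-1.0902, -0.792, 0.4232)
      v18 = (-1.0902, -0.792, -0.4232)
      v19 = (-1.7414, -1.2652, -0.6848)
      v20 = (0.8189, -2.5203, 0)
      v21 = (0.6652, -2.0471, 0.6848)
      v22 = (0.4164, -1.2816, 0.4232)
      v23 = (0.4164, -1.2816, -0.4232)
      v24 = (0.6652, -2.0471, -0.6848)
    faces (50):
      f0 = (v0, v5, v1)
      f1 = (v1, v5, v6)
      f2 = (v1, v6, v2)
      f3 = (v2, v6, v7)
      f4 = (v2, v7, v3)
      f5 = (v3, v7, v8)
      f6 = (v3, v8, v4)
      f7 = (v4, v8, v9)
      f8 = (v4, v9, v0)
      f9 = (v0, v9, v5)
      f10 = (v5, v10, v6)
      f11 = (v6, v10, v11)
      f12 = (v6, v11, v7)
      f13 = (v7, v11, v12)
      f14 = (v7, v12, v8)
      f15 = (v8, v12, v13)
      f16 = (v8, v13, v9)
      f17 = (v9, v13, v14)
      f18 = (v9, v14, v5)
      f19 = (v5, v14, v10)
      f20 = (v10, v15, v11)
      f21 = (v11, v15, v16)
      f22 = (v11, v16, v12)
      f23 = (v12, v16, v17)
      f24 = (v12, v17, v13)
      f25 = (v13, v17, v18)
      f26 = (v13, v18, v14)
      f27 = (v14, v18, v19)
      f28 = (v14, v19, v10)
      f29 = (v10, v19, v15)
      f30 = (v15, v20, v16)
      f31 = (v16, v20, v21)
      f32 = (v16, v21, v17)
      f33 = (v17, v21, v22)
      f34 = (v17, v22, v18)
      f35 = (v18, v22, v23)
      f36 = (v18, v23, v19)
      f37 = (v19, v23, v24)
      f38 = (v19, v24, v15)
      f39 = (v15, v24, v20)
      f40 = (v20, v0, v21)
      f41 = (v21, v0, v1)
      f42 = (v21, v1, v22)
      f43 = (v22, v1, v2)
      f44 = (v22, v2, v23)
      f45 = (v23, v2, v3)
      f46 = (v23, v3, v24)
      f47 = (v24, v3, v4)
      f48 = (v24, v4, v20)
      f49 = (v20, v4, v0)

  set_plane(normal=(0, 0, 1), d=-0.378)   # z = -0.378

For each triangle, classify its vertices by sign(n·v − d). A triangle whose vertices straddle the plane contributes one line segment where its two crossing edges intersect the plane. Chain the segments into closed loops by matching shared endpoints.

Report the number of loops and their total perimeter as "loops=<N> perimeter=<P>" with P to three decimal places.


loops=2 perimeter=21.883

Straddling triangles (20 of 50):
  (v2,v7,v3) [++-] → (1.29778, 0.0684408, -0.378)–(1.3475, 0, -0.378)  len=0.0846
  (v3,v7,v8) [-+-] → (1.29778, 0.0684408, -0.378)–(0.4164, 1.2816, -0.378)  len=1.4995
  (v4,v9,v0) [--+] → (1.55442, 1.12997, -0.378)–(2.37539, 0, -0.378)  len=1.3967
  (v0,v9,v5) [+-+] → (1.55442, 1.12997, -0.378)–(0.73406, 2.2591, -0.378)  len=1.3957
  (v7,v12,v8) [++-] → (0.335944, 1.25545, -0.378)–(0.4164, 1.2816, -0.378)  len=0.0846
  (v8,v12,v13) [-+-] → (0.335944, 1.25545, -0.378)–(-1.0902, 0.792, -0.378)  len=1.4996
  (v9,v14,v5) [--+] → (-0.59435, 1.8275, -0.378)–(0.73406, 2.2591, -0.378)  len=1.3968
  (v5,v14,v10) [+-+] → (-0.59435, 1.8275, -0.378)–(-1.92173, 1.3962, -0.378)  len=1.3957
  (v12,v17,v13) [++-] → (-1.0902, 0.70741, -0.378)–(-1.0902, 0.792, -0.378)  len=0.0846
  (v13,v17,v18) [-+-] → (-1.0902, 0.70741, -0.378)–(-1.0902, -0.792, -0.378)  len=1.4994
  (v14,v19,v10) [--+] → (-1.92173, -0.000546028, -0.378)–(-1.92173, 1.3962, -0.378)  len=1.3967
  (v10,v19,v15) [+-+] → (-1.92173, -0.000546028, -0.378)–(-1.92173, -1.3962, -0.378)  len=1.3957
  (v17,v22,v18) [++-] → (-1.00974, -0.818146, -0.378)–(-1.0902, -0.792, -0.378)  len=0.0846
  (v18,v22,v23) [-+-] → (-1.00974, -0.818146, -0.378)–(0.4164, -1.2816, -0.378)  len=1.4996
  (v19,v24,v15) [--+] → (-0.593316, -1.8278, -0.378)–(-1.92173, -1.3962, -0.378)  len=1.3968
  (v15,v24,v20) [+-+] → (-0.593316, -1.8278, -0.378)–(0.73406, -2.2591, -0.378)  len=1.3957
  (v22,v2,v23) [++-] → (0.466123, -1.21316, -0.378)–(0.4164, -1.2816, -0.378)  len=0.0846
  (v23,v2,v3) [-+-] → (0.466123, -1.21316, -0.378)–(1.3475, 0, -0.378)  len=1.4995
  (v24,v4,v20) [--+] → (1.55503, -1.12913, -0.378)–(0.73406, -2.2591, -0.378)  len=1.3967
  (v20,v4,v0) [+-+] → (1.55503, -1.12913, -0.378)–(2.37539, 0, -0.378)  len=1.3957

Chained into 2 loop(s):
  loop 1: 10 segments, perimeter = 7.9206
  loop 2: 10 segments, perimeter = 13.9621
Total perimeter = 21.883


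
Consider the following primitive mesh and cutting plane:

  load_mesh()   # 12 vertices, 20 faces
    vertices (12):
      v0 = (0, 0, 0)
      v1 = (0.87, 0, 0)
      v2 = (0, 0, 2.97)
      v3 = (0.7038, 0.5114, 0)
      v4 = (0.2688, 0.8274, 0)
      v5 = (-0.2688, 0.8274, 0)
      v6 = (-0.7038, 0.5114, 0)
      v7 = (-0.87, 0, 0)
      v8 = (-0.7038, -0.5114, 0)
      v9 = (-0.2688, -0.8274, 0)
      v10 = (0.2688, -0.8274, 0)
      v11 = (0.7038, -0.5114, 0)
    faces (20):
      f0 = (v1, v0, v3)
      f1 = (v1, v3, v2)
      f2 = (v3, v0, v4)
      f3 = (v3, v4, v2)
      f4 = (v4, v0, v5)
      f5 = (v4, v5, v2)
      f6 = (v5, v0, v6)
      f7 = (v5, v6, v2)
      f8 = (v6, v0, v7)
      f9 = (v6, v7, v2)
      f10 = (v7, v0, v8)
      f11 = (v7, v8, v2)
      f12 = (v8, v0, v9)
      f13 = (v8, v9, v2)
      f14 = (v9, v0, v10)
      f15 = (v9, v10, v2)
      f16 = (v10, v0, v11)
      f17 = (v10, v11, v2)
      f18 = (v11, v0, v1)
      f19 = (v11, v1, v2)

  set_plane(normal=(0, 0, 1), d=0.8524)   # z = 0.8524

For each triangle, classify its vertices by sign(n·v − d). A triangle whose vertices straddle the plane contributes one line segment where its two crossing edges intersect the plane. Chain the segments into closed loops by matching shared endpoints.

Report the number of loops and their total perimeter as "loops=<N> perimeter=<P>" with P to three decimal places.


Straddling triangles (10 of 20):
  (v1,v3,v2) [--+] → (0.501807, 0.364626, 0.8524)–(0.620307, 0, 0.8524)  len=0.3834
  (v3,v4,v2) [--+] → (0.191653, 0.589933, 0.8524)–(0.501807, 0.364626, 0.8524)  len=0.3834
  (v4,v5,v2) [--+] → (-0.191653, 0.589933, 0.8524)–(0.191653, 0.589933, 0.8524)  len=0.3833
  (v5,v6,v2) [--+] → (-0.501807, 0.364626, 0.8524)–(-0.191653, 0.589933, 0.8524)  len=0.3834
  (v6,v7,v2) [--+] → (-0.620307, 0, 0.8524)–(-0.501807, 0.364626, 0.8524)  len=0.3834
  (v7,v8,v2) [--+] → (-0.501807, -0.364626, 0.8524)–(-0.620307, 0, 0.8524)  len=0.3834
  (v8,v9,v2) [--+] → (-0.191653, -0.589933, 0.8524)–(-0.501807, -0.364626, 0.8524)  len=0.3834
  (v9,v10,v2) [--+] → (0.191653, -0.589933, 0.8524)–(-0.191653, -0.589933, 0.8524)  len=0.3833
  (v10,v11,v2) [--+] → (0.501807, -0.364626, 0.8524)–(0.191653, -0.589933, 0.8524)  len=0.3834
  (v11,v1,v2) [--+] → (0.620307, 0, 0.8524)–(0.501807, -0.364626, 0.8524)  len=0.3834

Chained into 1 loop(s):
  loop 1: 10 segments, perimeter = 3.8336
Total perimeter = 3.834

loops=1 perimeter=3.834


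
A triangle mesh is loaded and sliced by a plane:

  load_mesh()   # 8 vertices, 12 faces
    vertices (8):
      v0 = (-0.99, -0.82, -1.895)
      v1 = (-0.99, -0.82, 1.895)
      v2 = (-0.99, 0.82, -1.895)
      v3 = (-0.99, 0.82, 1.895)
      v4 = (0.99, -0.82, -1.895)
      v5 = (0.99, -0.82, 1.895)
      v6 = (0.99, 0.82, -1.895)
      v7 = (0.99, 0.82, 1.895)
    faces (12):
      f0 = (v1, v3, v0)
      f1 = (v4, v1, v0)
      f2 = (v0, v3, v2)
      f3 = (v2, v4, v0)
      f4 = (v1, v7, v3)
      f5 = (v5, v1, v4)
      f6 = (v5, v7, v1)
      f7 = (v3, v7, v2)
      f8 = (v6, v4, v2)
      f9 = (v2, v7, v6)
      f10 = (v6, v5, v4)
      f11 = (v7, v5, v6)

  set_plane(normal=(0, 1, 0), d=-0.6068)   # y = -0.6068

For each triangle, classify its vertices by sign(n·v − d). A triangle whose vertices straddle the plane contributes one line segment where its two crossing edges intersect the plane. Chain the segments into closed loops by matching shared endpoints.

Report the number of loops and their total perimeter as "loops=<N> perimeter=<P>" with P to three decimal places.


Straddling triangles (8 of 12):
  (v1,v3,v0) [-+-] → (-0.99, -0.6068, 1.895)–(-0.99, -0.6068, -1.4023)  len=3.2973
  (v0,v3,v2) [-++] → (-0.99, -0.6068, -1.4023)–(-0.99, -0.6068, -1.895)  len=0.4927
  (v2,v4,v0) [+--] → (0.7326, -0.6068, -1.895)–(-0.99, -0.6068, -1.895)  len=1.7226
  (v1,v7,v3) [-++] → (-0.7326, -0.6068, 1.895)–(-0.99, -0.6068, 1.895)  len=0.2574
  (v5,v7,v1) [-+-] → (0.99, -0.6068, 1.895)–(-0.7326, -0.6068, 1.895)  len=1.7226
  (v6,v4,v2) [+-+] → (0.99, -0.6068, -1.895)–(0.7326, -0.6068, -1.895)  len=0.2574
  (v6,v5,v4) [+--] → (0.99, -0.6068, 1.4023)–(0.99, -0.6068, -1.895)  len=3.2973
  (v7,v5,v6) [+-+] → (0.99, -0.6068, 1.895)–(0.99, -0.6068, 1.4023)  len=0.4927

Chained into 1 loop(s):
  loop 1: 8 segments, perimeter = 11.5400
Total perimeter = 11.540

loops=1 perimeter=11.540


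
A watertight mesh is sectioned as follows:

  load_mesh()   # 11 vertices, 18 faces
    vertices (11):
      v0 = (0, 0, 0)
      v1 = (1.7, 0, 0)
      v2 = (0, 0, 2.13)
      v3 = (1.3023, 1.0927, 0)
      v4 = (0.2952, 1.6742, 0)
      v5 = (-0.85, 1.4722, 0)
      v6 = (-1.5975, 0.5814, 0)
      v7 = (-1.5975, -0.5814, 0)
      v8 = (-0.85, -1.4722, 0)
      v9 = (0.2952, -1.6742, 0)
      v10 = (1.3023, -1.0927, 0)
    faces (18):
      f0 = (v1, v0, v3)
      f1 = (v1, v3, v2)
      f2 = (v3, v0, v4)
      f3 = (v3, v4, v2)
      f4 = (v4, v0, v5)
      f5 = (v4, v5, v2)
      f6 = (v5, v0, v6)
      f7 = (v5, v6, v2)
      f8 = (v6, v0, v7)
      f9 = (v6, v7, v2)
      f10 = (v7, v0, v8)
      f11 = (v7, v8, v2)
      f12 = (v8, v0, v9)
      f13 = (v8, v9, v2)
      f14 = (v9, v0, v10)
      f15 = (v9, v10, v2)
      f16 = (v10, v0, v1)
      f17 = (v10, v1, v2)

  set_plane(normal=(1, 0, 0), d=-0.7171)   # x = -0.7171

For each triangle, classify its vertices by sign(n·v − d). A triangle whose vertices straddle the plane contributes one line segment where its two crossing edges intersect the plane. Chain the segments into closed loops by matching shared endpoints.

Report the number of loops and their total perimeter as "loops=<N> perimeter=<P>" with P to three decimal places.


loops=1 perimeter=6.935

Straddling triangles (10 of 18):
  (v4,v0,v5) [++-] → (-0.7171, 1.24202, 0)–(-0.7171, 1.49564, 0)  len=0.2536
  (v4,v5,v2) [+-+] → (-0.7171, 1.49564, 0)–(-0.7171, 1.24202, 0.333032)  len=0.4186
  (v5,v0,v6) [-+-] → (-0.7171, 1.24202, 0)–(-0.7171, 0.260984, 0)  len=0.9810
  (v5,v6,v2) [--+] → (-0.7171, 0.260984, 1.17387)–(-0.7171, 1.24202, 0.333032)  len=1.2921
  (v6,v0,v7) [-+-] → (-0.7171, 0.260984, 0)–(-0.7171, -0.260984, 0)  len=0.5220
  (v6,v7,v2) [--+] → (-0.7171, -0.260984, 1.17387)–(-0.7171, 0.260984, 1.17387)  len=0.5220
  (v7,v0,v8) [-+-] → (-0.7171, -0.260984, 0)–(-0.7171, -1.24202, 0)  len=0.9810
  (v7,v8,v2) [--+] → (-0.7171, -1.24202, 0.333032)–(-0.7171, -0.260984, 1.17387)  len=1.2921
  (v8,v0,v9) [-++] → (-0.7171, -1.24202, 0)–(-0.7171, -1.49564, 0)  len=0.2536
  (v8,v9,v2) [-++] → (-0.7171, -1.49564, 0)–(-0.7171, -1.24202, 0.333032)  len=0.4186

Chained into 1 loop(s):
  loop 1: 10 segments, perimeter = 6.9346
Total perimeter = 6.935


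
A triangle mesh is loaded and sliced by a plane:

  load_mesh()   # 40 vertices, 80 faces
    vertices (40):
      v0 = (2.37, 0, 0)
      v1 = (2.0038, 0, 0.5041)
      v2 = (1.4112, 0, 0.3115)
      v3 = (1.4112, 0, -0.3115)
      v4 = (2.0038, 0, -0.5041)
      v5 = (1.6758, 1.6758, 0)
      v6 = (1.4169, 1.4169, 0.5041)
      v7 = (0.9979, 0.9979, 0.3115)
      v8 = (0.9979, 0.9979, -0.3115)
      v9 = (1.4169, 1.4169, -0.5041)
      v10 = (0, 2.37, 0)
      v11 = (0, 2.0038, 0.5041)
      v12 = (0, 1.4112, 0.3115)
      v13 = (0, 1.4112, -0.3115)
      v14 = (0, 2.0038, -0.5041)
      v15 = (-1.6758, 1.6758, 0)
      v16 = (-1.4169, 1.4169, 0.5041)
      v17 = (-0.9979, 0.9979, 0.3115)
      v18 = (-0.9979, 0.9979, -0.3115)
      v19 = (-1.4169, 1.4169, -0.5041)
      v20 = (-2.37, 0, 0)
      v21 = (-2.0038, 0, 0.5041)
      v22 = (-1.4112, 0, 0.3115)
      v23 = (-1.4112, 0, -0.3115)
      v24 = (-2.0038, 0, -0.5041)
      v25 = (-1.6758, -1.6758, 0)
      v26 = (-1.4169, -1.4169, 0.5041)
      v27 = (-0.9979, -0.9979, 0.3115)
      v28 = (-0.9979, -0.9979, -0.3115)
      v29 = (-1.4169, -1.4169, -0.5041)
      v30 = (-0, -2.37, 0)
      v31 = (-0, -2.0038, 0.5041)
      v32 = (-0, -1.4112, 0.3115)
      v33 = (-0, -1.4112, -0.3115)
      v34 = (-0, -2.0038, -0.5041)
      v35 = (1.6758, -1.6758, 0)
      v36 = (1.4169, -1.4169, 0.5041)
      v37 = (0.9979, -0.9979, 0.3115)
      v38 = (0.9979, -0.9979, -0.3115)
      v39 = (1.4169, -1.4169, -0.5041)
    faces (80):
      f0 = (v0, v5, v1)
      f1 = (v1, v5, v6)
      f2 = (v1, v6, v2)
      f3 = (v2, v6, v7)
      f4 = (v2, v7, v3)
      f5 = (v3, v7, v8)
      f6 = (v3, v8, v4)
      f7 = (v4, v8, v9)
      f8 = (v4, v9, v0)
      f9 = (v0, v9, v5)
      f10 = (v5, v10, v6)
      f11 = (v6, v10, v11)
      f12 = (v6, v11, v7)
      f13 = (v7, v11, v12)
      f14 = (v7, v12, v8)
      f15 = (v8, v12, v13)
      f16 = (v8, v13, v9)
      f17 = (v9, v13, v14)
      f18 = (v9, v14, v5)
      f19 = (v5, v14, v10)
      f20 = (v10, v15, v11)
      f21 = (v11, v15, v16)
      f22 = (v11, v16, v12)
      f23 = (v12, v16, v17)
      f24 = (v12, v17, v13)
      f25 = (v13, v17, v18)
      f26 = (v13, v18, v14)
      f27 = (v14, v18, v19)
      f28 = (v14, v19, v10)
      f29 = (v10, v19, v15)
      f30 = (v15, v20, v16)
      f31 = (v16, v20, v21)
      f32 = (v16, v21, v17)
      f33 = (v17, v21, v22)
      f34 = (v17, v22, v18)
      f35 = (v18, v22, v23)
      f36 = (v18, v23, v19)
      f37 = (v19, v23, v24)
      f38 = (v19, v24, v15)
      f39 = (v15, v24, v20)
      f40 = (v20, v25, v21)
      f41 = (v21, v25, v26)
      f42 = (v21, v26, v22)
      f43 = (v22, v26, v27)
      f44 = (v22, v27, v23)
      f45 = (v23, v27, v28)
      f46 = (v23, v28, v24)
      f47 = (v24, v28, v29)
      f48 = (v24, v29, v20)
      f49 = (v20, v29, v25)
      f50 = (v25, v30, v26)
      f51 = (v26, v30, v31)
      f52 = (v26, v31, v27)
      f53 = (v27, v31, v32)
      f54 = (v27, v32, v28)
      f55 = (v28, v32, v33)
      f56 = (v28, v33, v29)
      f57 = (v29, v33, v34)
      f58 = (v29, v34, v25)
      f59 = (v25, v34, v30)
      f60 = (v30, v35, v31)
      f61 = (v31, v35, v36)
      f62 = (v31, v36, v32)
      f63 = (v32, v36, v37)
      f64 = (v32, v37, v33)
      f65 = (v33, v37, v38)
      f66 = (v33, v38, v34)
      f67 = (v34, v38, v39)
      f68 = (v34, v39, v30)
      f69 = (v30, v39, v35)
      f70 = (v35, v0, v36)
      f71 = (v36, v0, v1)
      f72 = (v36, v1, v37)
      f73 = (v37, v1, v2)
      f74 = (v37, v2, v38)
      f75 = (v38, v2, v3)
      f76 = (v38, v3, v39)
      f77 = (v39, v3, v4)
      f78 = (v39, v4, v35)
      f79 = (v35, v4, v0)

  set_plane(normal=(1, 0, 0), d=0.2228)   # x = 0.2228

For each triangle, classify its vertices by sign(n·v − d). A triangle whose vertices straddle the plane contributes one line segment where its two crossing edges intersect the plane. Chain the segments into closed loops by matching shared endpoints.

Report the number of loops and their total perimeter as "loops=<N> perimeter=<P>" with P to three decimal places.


Straddling triangles (20 of 80):
  (v5,v10,v6) [+-+] → (0.2228, 2.27771, 0)–(0.2228, 2.22013, 0.079267)  len=0.0980
  (v6,v10,v11) [+--] → (0.2228, 2.22013, 0.079267)–(0.2228, 1.91151, 0.5041)  len=0.5251
  (v6,v11,v7) [+-+] → (0.2228, 1.91151, 0.5041)–(0.2228, 1.77921, 0.461098)  len=0.1391
  (v7,v11,v12) [+--] → (0.2228, 1.77921, 0.461098)–(0.2228, 1.31892, 0.3115)  len=0.4840
  (v7,v12,v8) [+-+] → (0.2228, 1.31892, 0.3115)–(0.2228, 1.31892, 0.172403)  len=0.1391
  (v8,v12,v13) [+--] → (0.2228, 1.31892, 0.172403)–(0.2228, 1.31892, -0.3115)  len=0.4839
  (v8,v13,v9) [+-+] → (0.2228, 1.31892, -0.3115)–(0.2228, 1.4121, -0.341785)  len=0.0980
  (v9,v13,v14) [+--] → (0.2228, 1.4121, -0.341785)–(0.2228, 1.91151, -0.5041)  len=0.5251
  (v9,v14,v5) [+-+] → (0.2228, 1.91151, -0.5041)–(0.2228, 1.96019, -0.437079)  len=0.0828
  (v5,v14,v10) [+--] → (0.2228, 1.96019, -0.437079)–(0.2228, 2.27771, 0)  len=0.5402
  (v30,v35,v31) [-+-] → (0.2228, -2.27771, 0)–(0.2228, -1.96019, 0.437079)  len=0.5402
  (v31,v35,v36) [-++] → (0.2228, -1.96019, 0.437079)–(0.2228, -1.91151, 0.5041)  len=0.0828
  (v31,v36,v32) [-+-] → (0.2228, -1.91151, 0.5041)–(0.2228, -1.4121, 0.341785)  len=0.5251
  (v32,v36,v37) [-++] → (0.2228, -1.4121, 0.341785)–(0.2228, -1.31892, 0.3115)  len=0.0980
  (v32,v37,v33) [-+-] → (0.2228, -1.31892, 0.3115)–(0.2228, -1.31892, -0.172403)  len=0.4839
  (v33,v37,v38) [-++] → (0.2228, -1.31892, -0.172403)–(0.2228, -1.31892, -0.3115)  len=0.1391
  (v33,v38,v34) [-+-] → (0.2228, -1.31892, -0.3115)–(0.2228, -1.77921, -0.461098)  len=0.4840
  (v34,v38,v39) [-++] → (0.2228, -1.77921, -0.461098)–(0.2228, -1.91151, -0.5041)  len=0.1391
  (v34,v39,v30) [-+-] → (0.2228, -1.91151, -0.5041)–(0.2228, -2.22013, -0.079267)  len=0.5251
  (v30,v39,v35) [-++] → (0.2228, -2.22013, -0.079267)–(0.2228, -2.27771, 0)  len=0.0980

Chained into 2 loop(s):
  loop 1: 10 segments, perimeter = 3.1153
  loop 2: 10 segments, perimeter = 3.1153
Total perimeter = 6.231

loops=2 perimeter=6.231


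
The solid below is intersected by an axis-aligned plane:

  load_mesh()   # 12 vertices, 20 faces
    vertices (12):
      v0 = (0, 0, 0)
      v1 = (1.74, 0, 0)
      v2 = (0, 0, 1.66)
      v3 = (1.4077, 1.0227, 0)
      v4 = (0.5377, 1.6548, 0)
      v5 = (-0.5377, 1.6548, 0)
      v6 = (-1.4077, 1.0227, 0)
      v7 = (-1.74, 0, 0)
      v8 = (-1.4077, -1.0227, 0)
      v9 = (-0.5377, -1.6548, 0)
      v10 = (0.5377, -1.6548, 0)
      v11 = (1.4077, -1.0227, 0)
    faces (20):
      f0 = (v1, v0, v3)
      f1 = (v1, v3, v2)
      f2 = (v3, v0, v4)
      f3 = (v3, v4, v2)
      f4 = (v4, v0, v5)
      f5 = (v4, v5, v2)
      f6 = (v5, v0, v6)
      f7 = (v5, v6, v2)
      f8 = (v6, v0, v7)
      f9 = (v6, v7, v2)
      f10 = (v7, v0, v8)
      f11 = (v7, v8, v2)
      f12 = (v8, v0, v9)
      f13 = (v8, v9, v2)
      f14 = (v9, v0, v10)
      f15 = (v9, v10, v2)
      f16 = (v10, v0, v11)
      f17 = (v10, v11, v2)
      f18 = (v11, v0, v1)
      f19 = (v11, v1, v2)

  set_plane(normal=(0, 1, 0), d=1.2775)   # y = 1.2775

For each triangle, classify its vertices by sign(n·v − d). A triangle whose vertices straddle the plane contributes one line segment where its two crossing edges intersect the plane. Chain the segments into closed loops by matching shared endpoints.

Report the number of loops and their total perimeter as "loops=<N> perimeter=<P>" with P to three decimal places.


loops=1 perimeter=4.435

Straddling triangles (6 of 20):
  (v3,v0,v4) [--+] → (0.415103, 1.2775, 0)–(1.057, 1.2775, 0)  len=0.6419
  (v3,v4,v2) [-+-] → (1.057, 1.2775, 0)–(0.415103, 1.2775, 0.378486)  len=0.7452
  (v4,v0,v5) [+-+] → (0.415103, 1.2775, 0)–(-0.415103, 1.2775, 0)  len=0.8302
  (v4,v5,v2) [++-] → (-0.415103, 1.2775, 0.378486)–(0.415103, 1.2775, 0.378486)  len=0.8302
  (v5,v0,v6) [+--] → (-0.415103, 1.2775, 0)–(-1.057, 1.2775, 0)  len=0.6419
  (v5,v6,v2) [+--] → (-1.057, 1.2775, 0)–(-0.415103, 1.2775, 0.378486)  len=0.7452

Chained into 1 loop(s):
  loop 1: 6 segments, perimeter = 4.4346
Total perimeter = 4.435


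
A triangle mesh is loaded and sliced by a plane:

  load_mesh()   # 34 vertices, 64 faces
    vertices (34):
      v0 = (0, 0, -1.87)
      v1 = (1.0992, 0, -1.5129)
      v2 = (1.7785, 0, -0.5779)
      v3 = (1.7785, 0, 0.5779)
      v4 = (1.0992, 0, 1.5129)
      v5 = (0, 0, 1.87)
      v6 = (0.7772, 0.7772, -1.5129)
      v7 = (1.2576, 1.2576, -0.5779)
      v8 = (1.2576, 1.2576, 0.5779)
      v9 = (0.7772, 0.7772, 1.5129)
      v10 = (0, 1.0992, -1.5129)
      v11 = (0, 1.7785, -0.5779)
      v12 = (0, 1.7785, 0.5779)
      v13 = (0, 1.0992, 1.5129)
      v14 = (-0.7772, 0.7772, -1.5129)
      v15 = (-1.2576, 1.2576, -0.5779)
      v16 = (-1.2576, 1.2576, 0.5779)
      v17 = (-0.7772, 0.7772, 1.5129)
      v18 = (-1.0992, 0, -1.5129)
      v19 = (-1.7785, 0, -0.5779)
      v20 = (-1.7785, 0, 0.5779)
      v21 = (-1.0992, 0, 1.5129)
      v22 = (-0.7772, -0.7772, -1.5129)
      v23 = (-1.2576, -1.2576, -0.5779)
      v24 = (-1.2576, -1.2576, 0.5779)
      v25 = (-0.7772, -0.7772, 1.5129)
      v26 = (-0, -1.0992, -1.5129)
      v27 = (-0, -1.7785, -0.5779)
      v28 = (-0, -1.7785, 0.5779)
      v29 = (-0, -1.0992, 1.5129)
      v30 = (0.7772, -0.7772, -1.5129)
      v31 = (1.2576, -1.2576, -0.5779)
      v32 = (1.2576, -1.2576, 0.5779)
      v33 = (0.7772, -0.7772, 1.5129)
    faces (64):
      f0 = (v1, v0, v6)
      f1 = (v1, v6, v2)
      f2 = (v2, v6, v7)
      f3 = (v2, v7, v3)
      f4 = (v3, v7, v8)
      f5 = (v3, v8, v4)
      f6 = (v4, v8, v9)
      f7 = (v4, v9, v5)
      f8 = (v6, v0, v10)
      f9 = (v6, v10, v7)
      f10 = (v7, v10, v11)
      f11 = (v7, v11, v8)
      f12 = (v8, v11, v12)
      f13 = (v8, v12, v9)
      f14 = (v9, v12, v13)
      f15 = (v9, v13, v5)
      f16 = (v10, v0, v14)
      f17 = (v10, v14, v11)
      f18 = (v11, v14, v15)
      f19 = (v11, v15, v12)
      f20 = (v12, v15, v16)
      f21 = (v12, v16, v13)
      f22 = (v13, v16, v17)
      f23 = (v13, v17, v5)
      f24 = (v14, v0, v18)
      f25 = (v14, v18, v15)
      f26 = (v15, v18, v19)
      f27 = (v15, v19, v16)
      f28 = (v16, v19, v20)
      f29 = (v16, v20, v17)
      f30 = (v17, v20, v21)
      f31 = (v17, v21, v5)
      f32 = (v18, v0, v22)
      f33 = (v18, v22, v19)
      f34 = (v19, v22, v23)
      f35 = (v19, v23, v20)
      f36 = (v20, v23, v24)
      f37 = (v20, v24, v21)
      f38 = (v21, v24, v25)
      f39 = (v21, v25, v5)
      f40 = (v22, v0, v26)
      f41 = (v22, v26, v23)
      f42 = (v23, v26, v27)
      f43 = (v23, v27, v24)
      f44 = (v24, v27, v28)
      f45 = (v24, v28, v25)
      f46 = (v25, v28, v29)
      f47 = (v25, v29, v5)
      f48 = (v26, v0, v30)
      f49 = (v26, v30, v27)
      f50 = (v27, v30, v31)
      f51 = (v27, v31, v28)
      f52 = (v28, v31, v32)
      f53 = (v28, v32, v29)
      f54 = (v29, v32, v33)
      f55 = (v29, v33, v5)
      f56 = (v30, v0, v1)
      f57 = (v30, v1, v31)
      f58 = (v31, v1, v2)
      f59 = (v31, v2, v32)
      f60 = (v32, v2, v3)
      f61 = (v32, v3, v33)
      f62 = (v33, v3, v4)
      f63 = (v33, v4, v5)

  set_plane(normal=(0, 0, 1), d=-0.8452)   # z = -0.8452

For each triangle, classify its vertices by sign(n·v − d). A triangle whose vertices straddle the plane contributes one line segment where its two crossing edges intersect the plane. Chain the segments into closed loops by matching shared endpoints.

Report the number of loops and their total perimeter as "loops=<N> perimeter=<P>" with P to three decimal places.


Straddling triangles (16 of 64):
  (v1,v6,v2) [--+] → (1.49225, 0.222188, -0.8452)–(1.5843, 0, -0.8452)  len=0.2405
  (v2,v6,v7) [+-+] → (1.49225, 0.222188, -0.8452)–(1.12026, 1.12026, -0.8452)  len=0.9721
  (v6,v10,v7) [--+] → (0.898074, 1.21232, -0.8452)–(1.12026, 1.12026, -0.8452)  len=0.2405
  (v7,v10,v11) [+-+] → (0.898074, 1.21232, -0.8452)–(0, 1.5843, -0.8452)  len=0.9721
  (v10,v14,v11) [--+] → (-0.222188, 1.49225, -0.8452)–(0, 1.5843, -0.8452)  len=0.2405
  (v11,v14,v15) [+-+] → (-0.222188, 1.49225, -0.8452)–(-1.12026, 1.12026, -0.8452)  len=0.9721
  (v14,v18,v15) [--+] → (-1.21232, 0.898074, -0.8452)–(-1.12026, 1.12026, -0.8452)  len=0.2405
  (v15,v18,v19) [+-+] → (-1.21232, 0.898074, -0.8452)–(-1.5843, 0, -0.8452)  len=0.9721
  (v18,v22,v19) [--+] → (-1.49225, -0.222188, -0.8452)–(-1.5843, 0, -0.8452)  len=0.2405
  (v19,v22,v23) [+-+] → (-1.49225, -0.222188, -0.8452)–(-1.12026, -1.12026, -0.8452)  len=0.9721
  (v22,v26,v23) [--+] → (-0.898074, -1.21232, -0.8452)–(-1.12026, -1.12026, -0.8452)  len=0.2405
  (v23,v26,v27) [+-+] → (-0.898074, -1.21232, -0.8452)–(0, -1.5843, -0.8452)  len=0.9721
  (v26,v30,v27) [--+] → (0.222188, -1.49225, -0.8452)–(0, -1.5843, -0.8452)  len=0.2405
  (v27,v30,v31) [+-+] → (0.222188, -1.49225, -0.8452)–(1.12026, -1.12026, -0.8452)  len=0.9721
  (v30,v1,v31) [--+] → (1.21232, -0.898074, -0.8452)–(1.12026, -1.12026, -0.8452)  len=0.2405
  (v31,v1,v2) [+-+] → (1.21232, -0.898074, -0.8452)–(1.5843, 0, -0.8452)  len=0.9721

Chained into 1 loop(s):
  loop 1: 16 segments, perimeter = 9.7005
Total perimeter = 9.701

loops=1 perimeter=9.701
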